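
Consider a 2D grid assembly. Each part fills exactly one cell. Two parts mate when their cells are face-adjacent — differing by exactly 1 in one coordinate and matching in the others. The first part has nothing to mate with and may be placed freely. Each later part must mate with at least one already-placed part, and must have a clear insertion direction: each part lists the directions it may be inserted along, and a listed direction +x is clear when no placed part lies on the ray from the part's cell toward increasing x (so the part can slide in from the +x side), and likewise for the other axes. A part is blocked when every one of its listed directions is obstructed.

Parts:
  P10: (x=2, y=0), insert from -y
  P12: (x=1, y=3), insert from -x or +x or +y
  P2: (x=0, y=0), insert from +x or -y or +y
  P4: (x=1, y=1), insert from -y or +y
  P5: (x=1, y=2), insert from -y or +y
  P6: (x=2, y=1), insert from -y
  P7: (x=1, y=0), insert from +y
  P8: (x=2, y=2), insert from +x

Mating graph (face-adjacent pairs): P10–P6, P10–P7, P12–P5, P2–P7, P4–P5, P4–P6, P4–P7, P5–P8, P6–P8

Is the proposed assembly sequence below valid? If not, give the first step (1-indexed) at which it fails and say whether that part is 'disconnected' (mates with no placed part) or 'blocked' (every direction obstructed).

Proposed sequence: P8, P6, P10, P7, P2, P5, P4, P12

1. P8@(2, 2) [+x clear] — {P8}
2. P6@(2, 1) [-y clear] — {P6, P8}
3. P10@(2, 0) [-y clear] — {P10, P6, P8}
4. P7@(1, 0) [+y clear] — {P10, P6, P7, P8}
5. P2@(0, 0) [-y clear] — {P10, P2, P6, P7, P8}
6. P5@(1, 2) [+y clear] — {P10, P2, P5, P6, P7, P8}
7. P4@(1, 1) — -y/+y all obstructed ⇒ blocked

Invalid at step 7 (blocked)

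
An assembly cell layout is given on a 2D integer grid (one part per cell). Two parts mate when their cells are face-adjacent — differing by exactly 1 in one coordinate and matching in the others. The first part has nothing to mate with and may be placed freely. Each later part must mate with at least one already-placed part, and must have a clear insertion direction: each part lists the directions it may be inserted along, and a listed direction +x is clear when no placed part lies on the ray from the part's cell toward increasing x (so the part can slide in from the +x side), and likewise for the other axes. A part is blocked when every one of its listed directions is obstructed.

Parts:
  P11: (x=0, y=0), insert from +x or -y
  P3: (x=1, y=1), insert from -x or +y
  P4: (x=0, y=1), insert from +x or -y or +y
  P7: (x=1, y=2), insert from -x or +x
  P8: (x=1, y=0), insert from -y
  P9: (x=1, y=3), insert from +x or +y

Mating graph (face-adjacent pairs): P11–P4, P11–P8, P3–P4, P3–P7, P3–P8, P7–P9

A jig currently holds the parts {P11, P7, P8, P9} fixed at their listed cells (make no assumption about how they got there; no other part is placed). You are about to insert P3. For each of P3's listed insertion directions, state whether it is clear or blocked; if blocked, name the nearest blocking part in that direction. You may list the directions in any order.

-x: ray from P3(1, 1) has no placed part ⇒ clear
+y: nearest on ray is P7@(1, 2) ⇒ blocked

+y: blocked by P7; -x: clear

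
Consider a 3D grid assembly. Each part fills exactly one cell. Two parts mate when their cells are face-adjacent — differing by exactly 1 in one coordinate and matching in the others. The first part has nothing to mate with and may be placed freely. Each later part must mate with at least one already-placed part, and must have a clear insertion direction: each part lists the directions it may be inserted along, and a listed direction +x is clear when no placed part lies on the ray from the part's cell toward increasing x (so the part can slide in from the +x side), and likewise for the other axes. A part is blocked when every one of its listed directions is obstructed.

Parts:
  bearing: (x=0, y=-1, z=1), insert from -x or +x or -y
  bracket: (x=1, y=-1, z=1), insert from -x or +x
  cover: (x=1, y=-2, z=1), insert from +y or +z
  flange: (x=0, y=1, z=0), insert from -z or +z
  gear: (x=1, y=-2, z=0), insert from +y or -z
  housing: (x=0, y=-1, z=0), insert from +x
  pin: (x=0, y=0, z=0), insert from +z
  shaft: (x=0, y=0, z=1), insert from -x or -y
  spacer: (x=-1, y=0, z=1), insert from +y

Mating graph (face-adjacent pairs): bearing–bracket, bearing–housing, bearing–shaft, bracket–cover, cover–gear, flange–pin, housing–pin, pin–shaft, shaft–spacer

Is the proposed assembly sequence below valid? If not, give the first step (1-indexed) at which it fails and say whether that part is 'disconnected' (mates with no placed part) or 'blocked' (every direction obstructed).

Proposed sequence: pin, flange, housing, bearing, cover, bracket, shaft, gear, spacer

Invalid at step 5 (disconnected)

1. pin@(0, 0, 0) [+z clear] — {pin}
2. flange@(0, 1, 0) [-z clear] — {flange, pin}
3. housing@(0, -1, 0) [+x clear] — {flange, housing, pin}
4. bearing@(0, -1, 1) [-x clear] — {bearing, flange, housing, pin}
5. cover@(1, -2, 1) — no placed neighbour ⇒ disconnected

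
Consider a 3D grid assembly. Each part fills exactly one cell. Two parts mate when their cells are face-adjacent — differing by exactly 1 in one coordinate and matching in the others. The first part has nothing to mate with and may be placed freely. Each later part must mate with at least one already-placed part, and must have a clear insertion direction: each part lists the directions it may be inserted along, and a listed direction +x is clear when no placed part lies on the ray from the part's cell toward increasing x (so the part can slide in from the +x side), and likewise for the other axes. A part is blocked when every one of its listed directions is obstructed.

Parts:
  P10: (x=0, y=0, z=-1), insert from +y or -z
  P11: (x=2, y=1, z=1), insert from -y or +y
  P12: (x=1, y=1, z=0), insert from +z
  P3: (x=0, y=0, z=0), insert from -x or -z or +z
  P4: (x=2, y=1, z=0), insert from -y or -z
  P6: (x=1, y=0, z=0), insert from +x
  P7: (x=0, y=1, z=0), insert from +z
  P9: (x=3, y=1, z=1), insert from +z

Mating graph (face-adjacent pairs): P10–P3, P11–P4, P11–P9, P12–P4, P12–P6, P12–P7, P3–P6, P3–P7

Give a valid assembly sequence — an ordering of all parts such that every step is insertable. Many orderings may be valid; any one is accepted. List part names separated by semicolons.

1. P9@(3, 1, 1) [+z clear] — {P9}
2. P11@(2, 1, 1) [-y clear] — {P11, P9}
3. P4@(2, 1, 0) [-y clear] — {P11, P4, P9}
4. P12@(1, 1, 0) [+z clear] — {P11, P12, P4, P9}
5. P7@(0, 1, 0) [+z clear] — {P11, P12, P4, P7, P9}
6. P3@(0, 0, 0) [-x clear] — {P11, P12, P3, P4, P7, P9}
7. P10@(0, 0, -1) [+y clear] — {P10, P11, P12, P3, P4, P7, P9}
8. P6@(1, 0, 0) [+x clear] — {P10, P11, P12, P3, P4, P6, P7, P9}

P9; P11; P4; P12; P7; P3; P10; P6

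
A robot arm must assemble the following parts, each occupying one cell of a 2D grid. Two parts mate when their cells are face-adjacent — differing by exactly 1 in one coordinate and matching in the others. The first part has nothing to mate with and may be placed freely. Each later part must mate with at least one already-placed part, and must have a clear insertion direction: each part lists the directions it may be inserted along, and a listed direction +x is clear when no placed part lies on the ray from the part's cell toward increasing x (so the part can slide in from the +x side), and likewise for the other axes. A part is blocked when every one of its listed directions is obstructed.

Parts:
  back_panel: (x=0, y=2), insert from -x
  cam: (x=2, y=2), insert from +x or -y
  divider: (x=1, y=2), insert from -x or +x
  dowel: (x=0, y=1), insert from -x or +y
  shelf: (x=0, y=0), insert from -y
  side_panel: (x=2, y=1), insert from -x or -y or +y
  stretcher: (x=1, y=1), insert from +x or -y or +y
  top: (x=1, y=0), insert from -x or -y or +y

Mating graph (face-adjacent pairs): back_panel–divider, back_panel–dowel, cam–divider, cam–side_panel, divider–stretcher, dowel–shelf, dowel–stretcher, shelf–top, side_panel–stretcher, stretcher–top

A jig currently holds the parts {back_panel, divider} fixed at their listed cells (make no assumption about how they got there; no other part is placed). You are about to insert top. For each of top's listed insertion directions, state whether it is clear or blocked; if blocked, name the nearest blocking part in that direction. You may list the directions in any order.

+y: blocked by divider; -x: clear; -y: clear

-x: ray from top(1, 0) has no placed part ⇒ clear
-y: ray from top(1, 0) has no placed part ⇒ clear
+y: nearest on ray is divider@(1, 2) ⇒ blocked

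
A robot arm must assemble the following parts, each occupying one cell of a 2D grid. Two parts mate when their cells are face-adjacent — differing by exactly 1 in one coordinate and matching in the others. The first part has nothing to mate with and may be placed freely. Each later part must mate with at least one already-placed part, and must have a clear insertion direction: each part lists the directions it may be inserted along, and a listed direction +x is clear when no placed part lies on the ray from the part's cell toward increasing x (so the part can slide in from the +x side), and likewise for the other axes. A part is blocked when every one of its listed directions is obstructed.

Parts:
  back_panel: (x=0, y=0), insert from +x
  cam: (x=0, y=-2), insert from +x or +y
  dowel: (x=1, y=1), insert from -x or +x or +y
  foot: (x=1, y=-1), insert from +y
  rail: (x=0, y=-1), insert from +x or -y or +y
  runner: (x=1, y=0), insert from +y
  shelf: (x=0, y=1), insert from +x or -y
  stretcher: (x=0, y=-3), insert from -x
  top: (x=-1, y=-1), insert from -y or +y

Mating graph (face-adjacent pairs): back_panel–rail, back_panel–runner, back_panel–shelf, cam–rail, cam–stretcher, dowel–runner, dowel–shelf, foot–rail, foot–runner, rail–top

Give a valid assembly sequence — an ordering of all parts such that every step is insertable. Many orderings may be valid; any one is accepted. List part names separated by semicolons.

1. stretcher@(0, -3) [-x clear] — {stretcher}
2. cam@(0, -2) [+x clear] — {cam, stretcher}
3. rail@(0, -1) [+x clear] — {cam, rail, stretcher}
4. foot@(1, -1) [+y clear] — {cam, foot, rail, stretcher}
5. top@(-1, -1) [-y clear] — {cam, foot, rail, stretcher, top}
6. back_panel@(0, 0) [+x clear] — {back_panel, cam, foot, rail, stretcher, top}
7. shelf@(0, 1) [+x clear] — {back_panel, cam, foot, rail, shelf, stretcher, top}
8. runner@(1, 0) [+y clear] — {back_panel, cam, foot, rail, runner, shelf, stretcher, top}
9. dowel@(1, 1) [+x clear] — {back_panel, cam, dowel, foot, rail, runner, shelf, stretcher, top}

stretcher; cam; rail; foot; top; back_panel; shelf; runner; dowel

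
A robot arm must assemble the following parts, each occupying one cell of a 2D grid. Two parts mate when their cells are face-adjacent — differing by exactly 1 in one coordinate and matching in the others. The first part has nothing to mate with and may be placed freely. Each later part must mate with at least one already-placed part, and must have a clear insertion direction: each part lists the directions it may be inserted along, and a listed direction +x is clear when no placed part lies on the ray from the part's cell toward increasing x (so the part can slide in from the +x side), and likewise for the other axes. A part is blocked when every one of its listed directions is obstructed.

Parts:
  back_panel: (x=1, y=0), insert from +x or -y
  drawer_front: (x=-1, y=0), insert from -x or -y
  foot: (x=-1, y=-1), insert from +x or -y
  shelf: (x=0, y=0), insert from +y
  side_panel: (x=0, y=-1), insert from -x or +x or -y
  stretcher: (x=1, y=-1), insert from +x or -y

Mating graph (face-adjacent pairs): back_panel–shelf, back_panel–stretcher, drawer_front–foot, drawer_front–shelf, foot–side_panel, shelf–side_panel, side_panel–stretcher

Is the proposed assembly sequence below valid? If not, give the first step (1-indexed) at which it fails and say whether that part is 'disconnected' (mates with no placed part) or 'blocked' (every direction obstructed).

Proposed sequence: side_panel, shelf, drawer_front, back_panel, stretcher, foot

1. side_panel@(0, -1) [-x clear] — {side_panel}
2. shelf@(0, 0) [+y clear] — {shelf, side_panel}
3. drawer_front@(-1, 0) [-x clear] — {drawer_front, shelf, side_panel}
4. back_panel@(1, 0) [+x clear] — {back_panel, drawer_front, shelf, side_panel}
5. stretcher@(1, -1) [+x clear] — {back_panel, drawer_front, shelf, side_panel, stretcher}
6. foot@(-1, -1) [-y clear] — {back_panel, drawer_front, foot, shelf, side_panel, stretcher}

Valid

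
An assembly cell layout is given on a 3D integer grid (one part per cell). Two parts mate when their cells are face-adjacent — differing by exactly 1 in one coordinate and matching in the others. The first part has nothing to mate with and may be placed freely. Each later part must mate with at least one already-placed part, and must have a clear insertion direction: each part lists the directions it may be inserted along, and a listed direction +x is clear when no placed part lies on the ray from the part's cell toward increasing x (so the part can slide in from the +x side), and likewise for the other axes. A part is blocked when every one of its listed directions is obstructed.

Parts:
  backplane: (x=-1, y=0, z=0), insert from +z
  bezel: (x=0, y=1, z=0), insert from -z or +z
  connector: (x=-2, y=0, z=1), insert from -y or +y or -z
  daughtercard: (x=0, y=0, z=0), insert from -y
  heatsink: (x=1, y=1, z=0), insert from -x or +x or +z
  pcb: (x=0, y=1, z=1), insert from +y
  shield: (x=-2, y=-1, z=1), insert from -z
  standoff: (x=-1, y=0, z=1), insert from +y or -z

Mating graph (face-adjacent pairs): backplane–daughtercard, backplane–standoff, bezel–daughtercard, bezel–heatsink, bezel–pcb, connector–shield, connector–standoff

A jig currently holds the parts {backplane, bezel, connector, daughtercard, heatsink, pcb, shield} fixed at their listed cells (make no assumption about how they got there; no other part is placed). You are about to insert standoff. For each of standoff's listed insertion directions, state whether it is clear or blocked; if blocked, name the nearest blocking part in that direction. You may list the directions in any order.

+y: ray from standoff(-1, 0, 1) has no placed part ⇒ clear
-z: nearest on ray is backplane@(-1, 0, 0) ⇒ blocked

+y: clear; -z: blocked by backplane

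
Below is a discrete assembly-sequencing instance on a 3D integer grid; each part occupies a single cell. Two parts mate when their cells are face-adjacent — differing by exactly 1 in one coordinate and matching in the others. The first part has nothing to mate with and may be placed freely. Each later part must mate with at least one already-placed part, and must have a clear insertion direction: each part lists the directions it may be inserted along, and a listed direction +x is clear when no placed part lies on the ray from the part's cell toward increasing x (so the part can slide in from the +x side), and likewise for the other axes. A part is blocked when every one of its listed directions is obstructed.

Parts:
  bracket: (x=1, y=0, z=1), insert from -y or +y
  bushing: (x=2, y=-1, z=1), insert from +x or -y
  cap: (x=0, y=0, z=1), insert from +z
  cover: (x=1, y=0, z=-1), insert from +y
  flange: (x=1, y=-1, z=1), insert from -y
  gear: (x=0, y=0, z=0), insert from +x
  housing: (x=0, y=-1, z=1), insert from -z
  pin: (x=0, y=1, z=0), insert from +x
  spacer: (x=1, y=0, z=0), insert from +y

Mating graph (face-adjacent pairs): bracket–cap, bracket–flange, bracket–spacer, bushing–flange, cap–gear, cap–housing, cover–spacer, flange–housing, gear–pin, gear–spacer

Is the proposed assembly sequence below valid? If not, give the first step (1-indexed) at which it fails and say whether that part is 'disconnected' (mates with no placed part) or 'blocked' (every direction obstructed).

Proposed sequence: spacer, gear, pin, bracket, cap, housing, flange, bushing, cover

1. spacer@(1, 0, 0) [+y clear] — {spacer}
2. gear@(0, 0, 0) — +x all obstructed ⇒ blocked

Invalid at step 2 (blocked)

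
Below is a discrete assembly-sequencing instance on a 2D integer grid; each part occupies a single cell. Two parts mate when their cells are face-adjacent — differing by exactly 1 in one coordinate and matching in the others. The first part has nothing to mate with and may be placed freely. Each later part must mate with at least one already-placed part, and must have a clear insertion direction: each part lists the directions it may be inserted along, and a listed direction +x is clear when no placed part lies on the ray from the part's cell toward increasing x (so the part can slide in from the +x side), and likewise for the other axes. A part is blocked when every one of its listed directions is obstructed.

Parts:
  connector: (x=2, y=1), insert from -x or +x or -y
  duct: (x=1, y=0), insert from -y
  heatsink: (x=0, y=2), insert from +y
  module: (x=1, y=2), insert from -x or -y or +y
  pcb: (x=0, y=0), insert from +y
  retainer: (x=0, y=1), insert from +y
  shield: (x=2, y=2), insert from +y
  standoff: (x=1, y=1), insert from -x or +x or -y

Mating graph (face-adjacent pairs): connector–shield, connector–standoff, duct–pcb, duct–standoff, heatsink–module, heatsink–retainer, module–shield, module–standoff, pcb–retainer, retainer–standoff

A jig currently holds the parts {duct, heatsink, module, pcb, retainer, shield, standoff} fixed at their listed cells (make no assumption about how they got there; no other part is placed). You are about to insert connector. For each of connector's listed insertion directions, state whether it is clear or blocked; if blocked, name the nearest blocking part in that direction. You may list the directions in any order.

-x: nearest on ray is standoff@(1, 1) ⇒ blocked
+x: ray from connector(2, 1) has no placed part ⇒ clear
-y: ray from connector(2, 1) has no placed part ⇒ clear

+x: clear; -x: blocked by standoff; -y: clear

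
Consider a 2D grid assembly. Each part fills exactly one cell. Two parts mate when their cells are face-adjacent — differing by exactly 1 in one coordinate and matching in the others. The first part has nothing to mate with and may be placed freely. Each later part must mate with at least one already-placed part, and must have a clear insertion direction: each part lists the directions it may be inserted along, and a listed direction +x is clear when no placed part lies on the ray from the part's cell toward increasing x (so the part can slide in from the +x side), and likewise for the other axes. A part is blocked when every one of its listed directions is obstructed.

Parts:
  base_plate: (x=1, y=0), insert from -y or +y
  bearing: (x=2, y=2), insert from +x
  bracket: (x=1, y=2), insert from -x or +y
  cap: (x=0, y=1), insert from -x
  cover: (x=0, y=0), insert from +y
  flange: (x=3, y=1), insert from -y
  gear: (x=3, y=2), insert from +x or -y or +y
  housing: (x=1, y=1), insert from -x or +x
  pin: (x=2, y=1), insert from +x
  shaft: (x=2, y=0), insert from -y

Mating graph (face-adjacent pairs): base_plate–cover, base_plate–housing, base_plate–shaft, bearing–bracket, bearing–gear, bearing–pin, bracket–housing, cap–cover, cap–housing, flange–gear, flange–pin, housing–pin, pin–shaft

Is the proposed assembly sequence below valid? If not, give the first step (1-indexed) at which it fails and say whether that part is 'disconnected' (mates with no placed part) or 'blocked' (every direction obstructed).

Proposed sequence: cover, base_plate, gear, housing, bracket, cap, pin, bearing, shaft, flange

1. cover@(0, 0) [+y clear] — {cover}
2. base_plate@(1, 0) [-y clear] — {base_plate, cover}
3. gear@(3, 2) — no placed neighbour ⇒ disconnected

Invalid at step 3 (disconnected)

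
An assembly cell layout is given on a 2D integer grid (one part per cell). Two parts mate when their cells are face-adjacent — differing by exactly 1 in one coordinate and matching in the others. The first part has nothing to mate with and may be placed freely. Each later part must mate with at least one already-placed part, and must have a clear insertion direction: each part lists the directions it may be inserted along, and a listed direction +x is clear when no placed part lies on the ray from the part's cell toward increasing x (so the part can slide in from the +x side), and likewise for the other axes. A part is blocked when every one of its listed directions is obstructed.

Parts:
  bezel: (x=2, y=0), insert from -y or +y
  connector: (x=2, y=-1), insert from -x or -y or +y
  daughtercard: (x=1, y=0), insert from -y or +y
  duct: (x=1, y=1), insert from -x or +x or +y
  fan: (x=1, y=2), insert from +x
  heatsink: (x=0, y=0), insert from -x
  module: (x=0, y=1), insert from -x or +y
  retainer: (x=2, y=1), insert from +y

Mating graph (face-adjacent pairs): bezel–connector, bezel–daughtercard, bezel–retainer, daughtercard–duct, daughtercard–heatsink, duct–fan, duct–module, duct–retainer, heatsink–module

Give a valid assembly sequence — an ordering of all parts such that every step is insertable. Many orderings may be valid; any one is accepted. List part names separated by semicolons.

retainer; duct; daughtercard; bezel; module; heatsink; fan; connector

1. retainer@(2, 1) [+y clear] — {retainer}
2. duct@(1, 1) [-x clear] — {duct, retainer}
3. daughtercard@(1, 0) [-y clear] — {daughtercard, duct, retainer}
4. bezel@(2, 0) [-y clear] — {bezel, daughtercard, duct, retainer}
5. module@(0, 1) [-x clear] — {bezel, daughtercard, duct, module, retainer}
6. heatsink@(0, 0) [-x clear] — {bezel, daughtercard, duct, heatsink, module, retainer}
7. fan@(1, 2) [+x clear] — {bezel, daughtercard, duct, fan, heatsink, module, retainer}
8. connector@(2, -1) [-x clear] — {bezel, connector, daughtercard, duct, fan, heatsink, module, retainer}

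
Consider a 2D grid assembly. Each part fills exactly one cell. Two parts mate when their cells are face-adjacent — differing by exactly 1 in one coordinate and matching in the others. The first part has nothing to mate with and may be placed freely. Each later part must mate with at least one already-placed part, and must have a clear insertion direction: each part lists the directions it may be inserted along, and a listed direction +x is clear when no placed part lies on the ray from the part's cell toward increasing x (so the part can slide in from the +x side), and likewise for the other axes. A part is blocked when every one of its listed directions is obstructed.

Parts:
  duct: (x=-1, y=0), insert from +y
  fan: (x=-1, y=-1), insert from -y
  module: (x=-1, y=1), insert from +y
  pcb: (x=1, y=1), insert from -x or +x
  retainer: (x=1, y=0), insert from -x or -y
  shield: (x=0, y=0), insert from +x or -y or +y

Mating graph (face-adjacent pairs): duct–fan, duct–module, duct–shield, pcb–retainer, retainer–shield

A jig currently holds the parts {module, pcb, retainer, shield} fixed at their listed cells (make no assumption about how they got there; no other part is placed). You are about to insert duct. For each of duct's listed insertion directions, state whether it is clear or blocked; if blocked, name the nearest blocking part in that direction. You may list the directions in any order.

+y: blocked by module

+y: nearest on ray is module@(-1, 1) ⇒ blocked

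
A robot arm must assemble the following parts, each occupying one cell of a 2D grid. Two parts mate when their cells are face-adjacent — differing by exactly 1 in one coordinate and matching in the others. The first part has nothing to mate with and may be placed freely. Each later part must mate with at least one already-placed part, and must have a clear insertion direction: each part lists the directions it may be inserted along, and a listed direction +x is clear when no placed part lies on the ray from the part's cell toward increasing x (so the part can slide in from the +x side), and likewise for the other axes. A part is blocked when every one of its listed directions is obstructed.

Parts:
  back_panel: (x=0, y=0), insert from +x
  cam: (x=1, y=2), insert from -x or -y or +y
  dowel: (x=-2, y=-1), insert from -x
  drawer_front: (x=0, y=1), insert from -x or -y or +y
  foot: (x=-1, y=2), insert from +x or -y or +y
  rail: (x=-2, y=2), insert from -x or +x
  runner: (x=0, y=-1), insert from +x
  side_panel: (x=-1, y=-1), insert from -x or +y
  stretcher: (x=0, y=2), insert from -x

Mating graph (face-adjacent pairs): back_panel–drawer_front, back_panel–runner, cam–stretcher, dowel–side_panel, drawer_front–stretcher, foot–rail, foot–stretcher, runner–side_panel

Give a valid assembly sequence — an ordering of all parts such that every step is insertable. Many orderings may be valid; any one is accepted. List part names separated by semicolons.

drawer_front; stretcher; cam; foot; rail; back_panel; runner; side_panel; dowel

1. drawer_front@(0, 1) [-x clear] — {drawer_front}
2. stretcher@(0, 2) [-x clear] — {drawer_front, stretcher}
3. cam@(1, 2) [-y clear] — {cam, drawer_front, stretcher}
4. foot@(-1, 2) [-y clear] — {cam, drawer_front, foot, stretcher}
5. rail@(-2, 2) [-x clear] — {cam, drawer_front, foot, rail, stretcher}
6. back_panel@(0, 0) [+x clear] — {back_panel, cam, drawer_front, foot, rail, stretcher}
7. runner@(0, -1) [+x clear] — {back_panel, cam, drawer_front, foot, rail, runner, stretcher}
8. side_panel@(-1, -1) [-x clear] — {back_panel, cam, drawer_front, foot, rail, runner, side_panel, stretcher}
9. dowel@(-2, -1) [-x clear] — {back_panel, cam, dowel, drawer_front, foot, rail, runner, side_panel, stretcher}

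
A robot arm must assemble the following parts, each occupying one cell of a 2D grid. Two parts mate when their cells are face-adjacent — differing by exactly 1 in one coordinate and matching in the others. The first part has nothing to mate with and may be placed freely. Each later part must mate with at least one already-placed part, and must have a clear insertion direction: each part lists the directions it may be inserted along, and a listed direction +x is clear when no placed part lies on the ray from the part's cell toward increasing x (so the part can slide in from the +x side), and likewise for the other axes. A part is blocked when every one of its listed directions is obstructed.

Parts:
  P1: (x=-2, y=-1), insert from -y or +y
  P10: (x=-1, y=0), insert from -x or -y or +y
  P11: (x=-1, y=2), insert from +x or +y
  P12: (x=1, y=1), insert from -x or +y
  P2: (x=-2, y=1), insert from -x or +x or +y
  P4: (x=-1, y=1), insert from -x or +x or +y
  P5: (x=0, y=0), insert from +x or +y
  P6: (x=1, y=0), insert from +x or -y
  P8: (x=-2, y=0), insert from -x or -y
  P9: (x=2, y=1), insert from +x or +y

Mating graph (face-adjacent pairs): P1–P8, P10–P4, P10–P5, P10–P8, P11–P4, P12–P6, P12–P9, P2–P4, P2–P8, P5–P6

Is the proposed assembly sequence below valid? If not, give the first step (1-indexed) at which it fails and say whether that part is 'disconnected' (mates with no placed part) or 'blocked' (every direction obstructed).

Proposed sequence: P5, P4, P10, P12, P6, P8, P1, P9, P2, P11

Invalid at step 2 (disconnected)

1. P5@(0, 0) [+x clear] — {P5}
2. P4@(-1, 1) — no placed neighbour ⇒ disconnected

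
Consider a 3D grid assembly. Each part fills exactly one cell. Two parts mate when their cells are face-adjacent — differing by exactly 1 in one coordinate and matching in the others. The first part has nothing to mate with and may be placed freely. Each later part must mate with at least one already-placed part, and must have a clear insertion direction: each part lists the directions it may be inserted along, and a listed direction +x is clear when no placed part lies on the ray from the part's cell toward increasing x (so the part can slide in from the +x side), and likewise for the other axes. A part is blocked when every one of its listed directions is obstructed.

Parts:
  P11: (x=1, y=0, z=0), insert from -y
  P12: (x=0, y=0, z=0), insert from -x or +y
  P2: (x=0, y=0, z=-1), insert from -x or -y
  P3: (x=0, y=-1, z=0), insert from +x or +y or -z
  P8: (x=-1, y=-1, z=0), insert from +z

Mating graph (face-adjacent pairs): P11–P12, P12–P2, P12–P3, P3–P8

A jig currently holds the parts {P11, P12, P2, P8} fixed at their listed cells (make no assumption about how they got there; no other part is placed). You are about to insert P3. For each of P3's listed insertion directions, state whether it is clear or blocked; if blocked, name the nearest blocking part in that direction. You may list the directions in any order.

+x: ray from P3(0, -1, 0) has no placed part ⇒ clear
+y: nearest on ray is P12@(0, 0, 0) ⇒ blocked
-z: ray from P3(0, -1, 0) has no placed part ⇒ clear

+x: clear; +y: blocked by P12; -z: clear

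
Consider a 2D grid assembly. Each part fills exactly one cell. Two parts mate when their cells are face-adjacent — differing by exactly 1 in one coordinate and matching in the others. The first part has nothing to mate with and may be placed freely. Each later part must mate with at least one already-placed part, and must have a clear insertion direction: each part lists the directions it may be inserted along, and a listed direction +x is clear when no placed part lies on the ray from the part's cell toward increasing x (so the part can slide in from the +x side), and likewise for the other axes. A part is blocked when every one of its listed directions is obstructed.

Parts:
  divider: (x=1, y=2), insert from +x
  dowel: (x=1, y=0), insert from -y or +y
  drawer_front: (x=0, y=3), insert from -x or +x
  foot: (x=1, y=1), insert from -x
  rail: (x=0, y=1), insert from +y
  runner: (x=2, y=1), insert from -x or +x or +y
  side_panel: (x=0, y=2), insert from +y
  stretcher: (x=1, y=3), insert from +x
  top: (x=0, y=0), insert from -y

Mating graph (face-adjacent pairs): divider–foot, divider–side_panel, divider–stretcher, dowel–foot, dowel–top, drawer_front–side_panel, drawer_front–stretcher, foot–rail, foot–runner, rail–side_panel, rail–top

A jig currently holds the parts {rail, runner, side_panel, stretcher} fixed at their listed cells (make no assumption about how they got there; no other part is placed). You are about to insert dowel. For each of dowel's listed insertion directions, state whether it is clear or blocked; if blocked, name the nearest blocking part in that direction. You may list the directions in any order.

+y: blocked by stretcher; -y: clear

-y: ray from dowel(1, 0) has no placed part ⇒ clear
+y: nearest on ray is stretcher@(1, 3) ⇒ blocked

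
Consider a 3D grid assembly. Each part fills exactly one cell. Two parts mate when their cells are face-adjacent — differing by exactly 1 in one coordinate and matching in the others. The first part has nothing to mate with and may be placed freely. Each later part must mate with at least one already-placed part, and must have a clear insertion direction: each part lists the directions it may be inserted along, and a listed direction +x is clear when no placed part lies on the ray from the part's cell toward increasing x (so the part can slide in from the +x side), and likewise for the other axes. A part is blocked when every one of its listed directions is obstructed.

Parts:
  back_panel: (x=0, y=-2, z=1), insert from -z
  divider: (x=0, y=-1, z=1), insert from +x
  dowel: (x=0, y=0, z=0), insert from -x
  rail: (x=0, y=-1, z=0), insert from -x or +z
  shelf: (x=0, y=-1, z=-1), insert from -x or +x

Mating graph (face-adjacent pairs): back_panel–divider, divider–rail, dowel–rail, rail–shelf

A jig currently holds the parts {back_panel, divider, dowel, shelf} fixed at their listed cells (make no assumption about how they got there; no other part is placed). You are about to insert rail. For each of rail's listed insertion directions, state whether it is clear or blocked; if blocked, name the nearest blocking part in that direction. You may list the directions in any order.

-x: ray from rail(0, -1, 0) has no placed part ⇒ clear
+z: nearest on ray is divider@(0, -1, 1) ⇒ blocked

+z: blocked by divider; -x: clear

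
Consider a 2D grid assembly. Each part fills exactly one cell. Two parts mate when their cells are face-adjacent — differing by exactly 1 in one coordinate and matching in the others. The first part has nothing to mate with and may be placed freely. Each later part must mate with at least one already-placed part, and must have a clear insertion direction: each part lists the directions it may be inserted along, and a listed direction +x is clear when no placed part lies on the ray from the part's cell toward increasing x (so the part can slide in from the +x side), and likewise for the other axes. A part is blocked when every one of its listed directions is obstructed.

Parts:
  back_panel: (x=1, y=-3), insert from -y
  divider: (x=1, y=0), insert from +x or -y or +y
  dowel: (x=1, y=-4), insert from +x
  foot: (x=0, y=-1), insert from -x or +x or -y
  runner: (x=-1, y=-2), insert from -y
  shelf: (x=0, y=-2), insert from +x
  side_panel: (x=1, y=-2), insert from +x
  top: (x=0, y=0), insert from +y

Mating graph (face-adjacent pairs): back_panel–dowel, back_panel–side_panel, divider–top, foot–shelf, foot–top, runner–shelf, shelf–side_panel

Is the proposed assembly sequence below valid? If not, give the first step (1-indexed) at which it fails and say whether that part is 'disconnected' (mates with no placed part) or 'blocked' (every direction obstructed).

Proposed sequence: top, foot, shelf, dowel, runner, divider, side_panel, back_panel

1. top@(0, 0) [+y clear] — {top}
2. foot@(0, -1) [-x clear] — {foot, top}
3. shelf@(0, -2) [+x clear] — {foot, shelf, top}
4. dowel@(1, -4) — no placed neighbour ⇒ disconnected

Invalid at step 4 (disconnected)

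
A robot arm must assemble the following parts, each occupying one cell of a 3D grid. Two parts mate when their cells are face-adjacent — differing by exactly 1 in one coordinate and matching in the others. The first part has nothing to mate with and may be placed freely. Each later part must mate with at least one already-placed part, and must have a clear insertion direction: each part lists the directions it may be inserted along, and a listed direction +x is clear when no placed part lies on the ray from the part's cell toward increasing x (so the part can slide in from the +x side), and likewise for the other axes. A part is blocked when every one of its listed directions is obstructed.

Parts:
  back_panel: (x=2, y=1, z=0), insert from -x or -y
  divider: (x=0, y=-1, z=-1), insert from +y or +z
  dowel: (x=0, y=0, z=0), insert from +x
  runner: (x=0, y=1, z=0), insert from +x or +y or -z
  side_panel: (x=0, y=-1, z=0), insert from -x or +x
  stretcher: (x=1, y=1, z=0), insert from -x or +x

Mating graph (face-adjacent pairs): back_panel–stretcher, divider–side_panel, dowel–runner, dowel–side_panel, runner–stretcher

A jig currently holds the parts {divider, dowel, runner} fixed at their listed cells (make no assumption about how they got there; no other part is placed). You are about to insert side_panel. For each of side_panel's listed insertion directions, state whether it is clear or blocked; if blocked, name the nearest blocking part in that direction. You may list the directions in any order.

-x: ray from side_panel(0, -1, 0) has no placed part ⇒ clear
+x: ray from side_panel(0, -1, 0) has no placed part ⇒ clear

+x: clear; -x: clear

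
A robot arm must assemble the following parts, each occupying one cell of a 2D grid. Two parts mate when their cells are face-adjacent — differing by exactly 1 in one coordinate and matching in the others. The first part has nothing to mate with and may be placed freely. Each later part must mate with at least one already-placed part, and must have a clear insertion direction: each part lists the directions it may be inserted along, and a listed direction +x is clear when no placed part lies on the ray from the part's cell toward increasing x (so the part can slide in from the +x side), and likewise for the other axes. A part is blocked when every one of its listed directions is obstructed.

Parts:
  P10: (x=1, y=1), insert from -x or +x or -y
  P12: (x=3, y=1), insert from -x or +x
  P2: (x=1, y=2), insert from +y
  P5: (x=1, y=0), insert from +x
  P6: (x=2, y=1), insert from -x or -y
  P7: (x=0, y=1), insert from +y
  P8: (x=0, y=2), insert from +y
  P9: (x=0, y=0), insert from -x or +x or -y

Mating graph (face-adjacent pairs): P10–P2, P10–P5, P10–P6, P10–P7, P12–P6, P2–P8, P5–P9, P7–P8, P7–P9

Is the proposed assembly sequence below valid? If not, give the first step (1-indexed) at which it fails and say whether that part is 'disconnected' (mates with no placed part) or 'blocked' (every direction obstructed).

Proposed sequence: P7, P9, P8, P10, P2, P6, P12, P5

Valid

1. P7@(0, 1) [+y clear] — {P7}
2. P9@(0, 0) [-x clear] — {P7, P9}
3. P8@(0, 2) [+y clear] — {P7, P8, P9}
4. P10@(1, 1) [+x clear] — {P10, P7, P8, P9}
5. P2@(1, 2) [+y clear] — {P10, P2, P7, P8, P9}
6. P6@(2, 1) [-y clear] — {P10, P2, P6, P7, P8, P9}
7. P12@(3, 1) [+x clear] — {P10, P12, P2, P6, P7, P8, P9}
8. P5@(1, 0) [+x clear] — {P10, P12, P2, P5, P6, P7, P8, P9}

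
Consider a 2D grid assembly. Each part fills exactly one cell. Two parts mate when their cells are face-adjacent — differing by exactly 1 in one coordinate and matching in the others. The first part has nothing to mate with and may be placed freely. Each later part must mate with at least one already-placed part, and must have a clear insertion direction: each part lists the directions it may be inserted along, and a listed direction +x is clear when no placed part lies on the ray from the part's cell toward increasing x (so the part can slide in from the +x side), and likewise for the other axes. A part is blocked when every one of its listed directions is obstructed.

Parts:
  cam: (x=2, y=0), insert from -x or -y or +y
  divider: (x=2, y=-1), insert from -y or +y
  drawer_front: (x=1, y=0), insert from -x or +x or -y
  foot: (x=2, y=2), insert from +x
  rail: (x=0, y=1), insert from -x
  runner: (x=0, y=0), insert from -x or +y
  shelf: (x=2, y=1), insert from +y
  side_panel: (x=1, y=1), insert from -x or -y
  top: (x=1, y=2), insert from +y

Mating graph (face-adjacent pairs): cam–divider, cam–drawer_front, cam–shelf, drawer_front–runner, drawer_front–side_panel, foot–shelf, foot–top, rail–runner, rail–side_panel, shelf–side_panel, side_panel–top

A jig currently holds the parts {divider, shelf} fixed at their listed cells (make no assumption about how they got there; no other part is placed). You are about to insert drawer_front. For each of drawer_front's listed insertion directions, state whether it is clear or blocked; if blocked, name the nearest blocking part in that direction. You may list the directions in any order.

+x: clear; -x: clear; -y: clear

-x: ray from drawer_front(1, 0) has no placed part ⇒ clear
+x: ray from drawer_front(1, 0) has no placed part ⇒ clear
-y: ray from drawer_front(1, 0) has no placed part ⇒ clear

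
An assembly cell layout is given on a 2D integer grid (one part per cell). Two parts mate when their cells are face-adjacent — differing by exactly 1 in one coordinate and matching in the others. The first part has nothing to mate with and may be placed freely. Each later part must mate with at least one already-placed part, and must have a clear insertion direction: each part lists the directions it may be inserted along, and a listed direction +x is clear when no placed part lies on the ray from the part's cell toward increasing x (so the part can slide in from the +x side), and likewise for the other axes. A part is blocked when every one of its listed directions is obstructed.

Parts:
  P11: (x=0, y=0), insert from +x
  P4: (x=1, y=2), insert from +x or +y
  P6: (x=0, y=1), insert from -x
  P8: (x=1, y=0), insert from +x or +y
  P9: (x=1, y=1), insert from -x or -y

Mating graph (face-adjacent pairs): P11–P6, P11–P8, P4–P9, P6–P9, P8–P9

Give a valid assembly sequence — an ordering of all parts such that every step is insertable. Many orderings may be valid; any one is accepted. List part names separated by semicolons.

1. P6@(0, 1) [-x clear] — {P6}
2. P11@(0, 0) [+x clear] — {P11, P6}
3. P9@(1, 1) [-y clear] — {P11, P6, P9}
4. P8@(1, 0) [+x clear] — {P11, P6, P8, P9}
5. P4@(1, 2) [+x clear] — {P11, P4, P6, P8, P9}

P6; P11; P9; P8; P4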